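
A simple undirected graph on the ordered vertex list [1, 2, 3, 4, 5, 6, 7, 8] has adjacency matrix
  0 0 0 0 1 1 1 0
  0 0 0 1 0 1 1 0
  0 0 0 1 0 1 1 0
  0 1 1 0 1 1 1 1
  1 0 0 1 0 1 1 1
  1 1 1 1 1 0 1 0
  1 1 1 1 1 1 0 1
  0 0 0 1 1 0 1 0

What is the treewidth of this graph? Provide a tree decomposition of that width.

Treewidth 3.
One such decomposition:
Bags: B1 = {3, 4, 6, 7}  B2 = {4, 5, 6, 7}  B3 = {4, 5, 7, 8}  B4 = {2, 4, 6, 7}  B5 = {1, 5, 6, 7}
Tree: B1–B2, B2–B3, B1–B4, B2–B5

Each bag holds 4 vertices, so the decomposition has width 3, which upper-bounds the treewidth. For the lower bound, the 4 vertices {1, 5, 6, 7} are pairwise adjacent, and any tree decomposition puts a clique entirely inside one bag — forcing width ≥ 3. Therefore the treewidth is 3.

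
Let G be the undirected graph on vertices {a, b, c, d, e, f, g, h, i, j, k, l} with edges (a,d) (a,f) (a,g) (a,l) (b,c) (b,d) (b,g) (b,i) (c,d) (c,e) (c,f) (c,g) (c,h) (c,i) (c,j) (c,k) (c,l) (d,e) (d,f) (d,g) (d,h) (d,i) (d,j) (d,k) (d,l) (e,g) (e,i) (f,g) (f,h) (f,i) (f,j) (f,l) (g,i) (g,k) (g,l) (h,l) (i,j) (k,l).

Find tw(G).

A width-4 tree decomposition is:
Bags: B1 = {c, d, e, g, i}  B2 = {c, d, f, g, i}  B3 = {c, d, f, g, l}  B4 = {a, d, f, g, l}  B5 = {c, d, f, i, j}  B6 = {c, d, g, k, l}  B7 = {b, c, d, g, i}  B8 = {c, d, f, h, l}
Tree: B1–B2, B2–B3, B3–B4, B2–B5, B3–B6, B1–B7, B3–B8
Each bag holds 5 vertices, so the decomposition has width 4, which upper-bounds the treewidth. For the lower bound, the 5 vertices {c, d, f, g, l} are pairwise adjacent, and any tree decomposition puts a clique entirely inside one bag — forcing width ≥ 4. Hence tw(G) = 4 exactly.

4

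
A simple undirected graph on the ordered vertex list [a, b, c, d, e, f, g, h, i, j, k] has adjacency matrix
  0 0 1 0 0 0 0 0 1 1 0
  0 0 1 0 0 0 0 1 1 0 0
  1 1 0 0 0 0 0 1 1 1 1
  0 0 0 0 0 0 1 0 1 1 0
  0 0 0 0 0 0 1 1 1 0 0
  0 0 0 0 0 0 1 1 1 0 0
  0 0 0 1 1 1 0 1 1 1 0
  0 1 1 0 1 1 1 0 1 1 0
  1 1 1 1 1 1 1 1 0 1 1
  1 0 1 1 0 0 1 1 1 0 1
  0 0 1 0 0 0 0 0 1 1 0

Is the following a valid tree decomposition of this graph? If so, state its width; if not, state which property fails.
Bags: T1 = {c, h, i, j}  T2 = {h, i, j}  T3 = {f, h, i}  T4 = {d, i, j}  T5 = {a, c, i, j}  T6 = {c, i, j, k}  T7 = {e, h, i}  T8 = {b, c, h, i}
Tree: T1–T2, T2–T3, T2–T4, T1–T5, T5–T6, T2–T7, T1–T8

A tree decomposition must satisfy three properties: every vertex lies in some bag; for every edge, both endpoints lie together in some bag; and for every vertex, the bags containing it form a connected subtree. Here vertex g appears in no bag, so the decomposition is invalid.

No — vertex g appears in no bag.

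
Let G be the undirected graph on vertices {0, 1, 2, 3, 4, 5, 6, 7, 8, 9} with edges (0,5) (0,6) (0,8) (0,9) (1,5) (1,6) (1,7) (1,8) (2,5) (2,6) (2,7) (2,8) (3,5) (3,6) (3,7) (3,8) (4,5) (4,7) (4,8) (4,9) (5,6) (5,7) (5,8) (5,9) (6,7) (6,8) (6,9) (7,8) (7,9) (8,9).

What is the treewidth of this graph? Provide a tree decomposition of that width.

Treewidth 4.
Bags: B1 = {5, 6, 7, 8, 9}  B2 = {2, 5, 6, 7, 8}  B3 = {0, 5, 6, 8, 9}  B4 = {4, 5, 7, 8, 9}  B5 = {3, 5, 6, 7, 8}  B6 = {1, 5, 6, 7, 8}
Tree: B1–B2, B1–B3, B1–B4, B2–B5, B1–B6

Each bag holds 5 vertices, so the decomposition has width 4, which upper-bounds the treewidth. Conversely, {4, 5, 7, 8, 9} is a clique of size 5, and the vertices of any clique must share a bag in every tree decomposition; so some bag has ≥ 5 vertices and tw(G) ≥ 4. Hence tw(G) = 4 exactly.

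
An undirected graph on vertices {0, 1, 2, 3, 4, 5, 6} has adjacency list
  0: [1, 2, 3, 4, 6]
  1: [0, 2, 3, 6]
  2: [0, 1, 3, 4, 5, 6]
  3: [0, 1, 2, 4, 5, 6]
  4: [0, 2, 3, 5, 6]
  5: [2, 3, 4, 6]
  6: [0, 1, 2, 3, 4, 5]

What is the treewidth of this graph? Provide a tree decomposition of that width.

The largest bag has 5 vertices, giving width 4; this decomposition certifies tw(G) ≤ 4. On the other hand G contains the 5-clique {0, 1, 2, 3, 6}. A clique must lie in a single bag of any decomposition, so no decomposition can have width below 4. Hence tw(G) = 4 exactly.

Treewidth 4.
One optimal decomposition is:
Bags: B1 = {0, 2, 3, 4, 6}  B2 = {2, 3, 4, 5, 6}  B3 = {0, 1, 2, 3, 6}
Tree: B1–B2, B1–B3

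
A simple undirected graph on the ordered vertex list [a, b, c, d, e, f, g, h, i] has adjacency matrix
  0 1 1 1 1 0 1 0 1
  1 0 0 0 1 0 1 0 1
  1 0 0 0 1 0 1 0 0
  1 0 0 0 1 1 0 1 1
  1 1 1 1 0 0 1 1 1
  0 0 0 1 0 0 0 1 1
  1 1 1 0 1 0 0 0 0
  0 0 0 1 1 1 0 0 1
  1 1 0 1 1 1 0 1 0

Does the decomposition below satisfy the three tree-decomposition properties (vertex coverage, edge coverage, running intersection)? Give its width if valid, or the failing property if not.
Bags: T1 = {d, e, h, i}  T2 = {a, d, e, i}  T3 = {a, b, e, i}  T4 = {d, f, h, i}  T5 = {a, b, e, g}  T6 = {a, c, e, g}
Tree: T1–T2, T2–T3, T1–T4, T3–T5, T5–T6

Vertex coverage: the bags together contain {a, b, c, d, e, f, g, h, i}, the full vertex set. Edge coverage: each edge of G has both endpoints in at least one bag. Running intersection: for every vertex, the bags containing it form a connected subtree. All three properties hold, so this is a valid tree decomposition of width max|bag| − 1 = 3, and hence tw(G) ≤ 3.

Yes; width 3.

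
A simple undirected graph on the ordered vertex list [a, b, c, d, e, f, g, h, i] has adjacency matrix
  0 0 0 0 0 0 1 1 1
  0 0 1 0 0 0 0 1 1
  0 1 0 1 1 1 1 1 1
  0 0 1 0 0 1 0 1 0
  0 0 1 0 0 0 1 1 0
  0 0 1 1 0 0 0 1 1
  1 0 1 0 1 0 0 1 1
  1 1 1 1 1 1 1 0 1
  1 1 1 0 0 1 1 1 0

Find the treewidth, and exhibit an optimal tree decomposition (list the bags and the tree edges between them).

Each bag holds 4 vertices, so the decomposition has width 3, which upper-bounds the treewidth. On the other hand G contains the 4-clique {c, d, f, h}. A clique must lie in a single bag of any decomposition, so no decomposition can have width below 3. The upper and lower bounds meet at 3, so that is the treewidth.

Treewidth 3.
One such decomposition:
Bags: B1 = {c, g, h, i}  B2 = {c, f, h, i}  B3 = {a, g, h, i}  B4 = {c, d, f, h}  B5 = {c, e, g, h}  B6 = {b, c, h, i}
Tree: B1–B2, B1–B3, B2–B4, B1–B5, B1–B6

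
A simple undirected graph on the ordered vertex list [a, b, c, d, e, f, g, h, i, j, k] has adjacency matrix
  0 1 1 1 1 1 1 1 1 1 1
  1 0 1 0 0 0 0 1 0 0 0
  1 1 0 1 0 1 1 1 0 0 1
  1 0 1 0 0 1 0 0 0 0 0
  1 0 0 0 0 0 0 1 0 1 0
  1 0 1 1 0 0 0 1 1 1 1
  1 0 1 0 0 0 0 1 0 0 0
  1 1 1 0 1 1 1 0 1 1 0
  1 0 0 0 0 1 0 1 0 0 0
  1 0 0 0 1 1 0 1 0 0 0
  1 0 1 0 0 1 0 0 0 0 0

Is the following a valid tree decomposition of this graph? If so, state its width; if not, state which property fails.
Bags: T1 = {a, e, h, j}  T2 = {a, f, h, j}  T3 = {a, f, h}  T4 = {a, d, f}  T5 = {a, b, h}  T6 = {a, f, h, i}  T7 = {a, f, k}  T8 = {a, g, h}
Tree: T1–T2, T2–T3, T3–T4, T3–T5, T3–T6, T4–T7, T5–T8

No — vertex c appears in no bag.

A tree decomposition must satisfy three properties: every vertex lies in some bag; for every edge, both endpoints lie together in some bag; and for every vertex, the bags containing it form a connected subtree. Here vertex c appears in no bag, so the decomposition is invalid.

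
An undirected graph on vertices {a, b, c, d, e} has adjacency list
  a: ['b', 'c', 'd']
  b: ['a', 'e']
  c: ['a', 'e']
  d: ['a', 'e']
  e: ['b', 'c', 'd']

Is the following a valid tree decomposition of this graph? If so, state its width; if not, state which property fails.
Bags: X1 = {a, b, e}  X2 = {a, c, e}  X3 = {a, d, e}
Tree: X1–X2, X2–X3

Every vertex of G appears in some bag (union = {a, b, c, d, e}); every edge is covered by a bag; and for each vertex v the set of bags containing v is connected in the bag tree. The decomposition is therefore valid. The largest bag has 3 vertices, so the width is 2.

Yes; width 2.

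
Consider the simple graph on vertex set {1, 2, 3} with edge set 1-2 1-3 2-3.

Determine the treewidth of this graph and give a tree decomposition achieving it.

Treewidth 2.
One optimal decomposition is:
Bags: B1 = {1, 2, 3}
Tree: (single bag)

A single bag containing all 3 vertices is trivially a valid decomposition of width 2. On the other hand G contains the 3-clique {1, 2, 3}. A clique must lie in a single bag of any decomposition, so no decomposition can have width below 2. Hence tw(G) = 2 exactly.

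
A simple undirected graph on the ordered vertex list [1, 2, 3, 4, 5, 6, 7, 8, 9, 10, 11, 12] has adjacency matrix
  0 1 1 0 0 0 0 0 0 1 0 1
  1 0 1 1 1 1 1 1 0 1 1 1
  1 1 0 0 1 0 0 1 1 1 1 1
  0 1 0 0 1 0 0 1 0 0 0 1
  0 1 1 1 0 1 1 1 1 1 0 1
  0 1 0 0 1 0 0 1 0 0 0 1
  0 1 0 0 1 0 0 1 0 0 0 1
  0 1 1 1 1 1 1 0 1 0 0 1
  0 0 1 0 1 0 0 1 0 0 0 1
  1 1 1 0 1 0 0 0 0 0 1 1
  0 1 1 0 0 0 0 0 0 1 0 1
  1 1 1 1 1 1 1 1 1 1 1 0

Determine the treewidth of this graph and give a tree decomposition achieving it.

Every bag has size at most 5, so the width is 5 − 1 = 4 and tw(G) ≤ 4. On the other hand G contains the 5-clique {3, 5, 8, 9, 12}. A clique must lie in a single bag of any decomposition, so no decomposition can have width below 4. Hence tw(G) = 4 exactly.

Treewidth 4.
Bags: B1 = {2, 3, 5, 8, 12}  B2 = {2, 3, 5, 10, 12}  B3 = {1, 2, 3, 10, 12}  B4 = {3, 5, 8, 9, 12}  B5 = {2, 3, 10, 11, 12}  B6 = {2, 5, 7, 8, 12}  B7 = {2, 5, 6, 8, 12}  B8 = {2, 4, 5, 8, 12}
Tree: B1–B2, B2–B3, B1–B4, B2–B5, B1–B6, B1–B7, B6–B8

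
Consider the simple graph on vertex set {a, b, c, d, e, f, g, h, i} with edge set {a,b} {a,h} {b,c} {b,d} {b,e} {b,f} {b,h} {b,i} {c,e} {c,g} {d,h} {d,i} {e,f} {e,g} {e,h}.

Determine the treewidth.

A width-2 tree decomposition is:
Bags: B1 = {b, e, h}  B2 = {b, d, h}  B3 = {b, c, e}  B4 = {a, b, h}  B5 = {b, d, i}  B6 = {b, e, f}  B7 = {c, e, g}
Tree: B1–B2, B1–B3, B1–B4, B2–B5, B3–B6, B3–B7
Every bag has size at most 3, so the width is 3 − 1 = 2 and tw(G) ≤ 2. On the other hand G contains the 3-clique {c, e, g}. A clique must lie in a single bag of any decomposition, so no decomposition can have width below 2. The upper and lower bounds meet at 2, so that is the treewidth.

2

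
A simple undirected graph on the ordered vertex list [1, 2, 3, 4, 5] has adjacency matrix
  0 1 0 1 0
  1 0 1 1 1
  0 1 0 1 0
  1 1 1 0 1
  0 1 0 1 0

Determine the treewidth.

2

A width-2 tree decomposition is:
Bags: B1 = {1, 2, 4}  B2 = {2, 3, 4}  B3 = {2, 4, 5}
Tree: B1–B2, B1–B3
Each bag holds 3 vertices, so the decomposition has width 2, which upper-bounds the treewidth. Conversely, {1, 2, 4} is a clique of size 3, and the vertices of any clique must share a bag in every tree decomposition; so some bag has ≥ 3 vertices and tw(G) ≥ 2. Therefore the treewidth is 2.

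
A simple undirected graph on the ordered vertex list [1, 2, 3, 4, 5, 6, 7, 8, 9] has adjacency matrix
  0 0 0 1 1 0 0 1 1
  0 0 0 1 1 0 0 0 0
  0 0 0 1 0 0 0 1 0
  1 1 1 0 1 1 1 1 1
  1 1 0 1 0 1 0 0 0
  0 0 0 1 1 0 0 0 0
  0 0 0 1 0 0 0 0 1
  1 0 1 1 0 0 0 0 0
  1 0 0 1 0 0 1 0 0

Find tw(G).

2

A width-2 tree decomposition is:
Bags: B1 = {1, 4, 8}  B2 = {1, 4, 9}  B3 = {3, 4, 8}  B4 = {1, 4, 5}  B5 = {4, 5, 6}  B6 = {4, 7, 9}  B7 = {2, 4, 5}
Tree: B1–B2, B1–B3, B1–B4, B4–B5, B2–B6, B4–B7
Each bag holds 3 vertices, so the decomposition has width 2, which upper-bounds the treewidth. On the other hand G contains the 3-clique {1, 4, 8}. A clique must lie in a single bag of any decomposition, so no decomposition can have width below 2. The upper and lower bounds meet at 2, so that is the treewidth.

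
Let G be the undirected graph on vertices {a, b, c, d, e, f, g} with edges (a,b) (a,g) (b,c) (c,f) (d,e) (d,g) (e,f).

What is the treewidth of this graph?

A width-2 tree decomposition is:
Bags: B1 = {d, e, g}  B2 = {a, e, g}  B3 = {a, b, e}  B4 = {b, c, e}  B5 = {c, e, f}
Tree: B1–B2, B2–B3, B3–B4, B4–B5
Every bag has size at most 3, so the width is 3 − 1 = 2 and tw(G) ≤ 2. The edges e–d–g–a–b–c–f–e form a cycle, so G is not a tree and its treewidth is at least 2. Combining the bounds, tw(G) = 2.

2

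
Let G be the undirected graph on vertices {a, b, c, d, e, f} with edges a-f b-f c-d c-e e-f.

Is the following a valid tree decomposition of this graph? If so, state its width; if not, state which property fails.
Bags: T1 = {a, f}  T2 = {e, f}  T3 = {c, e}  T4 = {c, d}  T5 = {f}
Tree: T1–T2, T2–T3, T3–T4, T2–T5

No — vertex b appears in no bag.

A tree decomposition must satisfy three properties: every vertex lies in some bag; for every edge, both endpoints lie together in some bag; and for every vertex, the bags containing it form a connected subtree. Here vertex b appears in no bag, so the decomposition is invalid.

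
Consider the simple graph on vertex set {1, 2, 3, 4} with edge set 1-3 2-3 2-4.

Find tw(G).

A width-1 tree decomposition is:
Bags: B1 = {2, 4}  B2 = {2, 3}  B3 = {1, 3}
Tree: B1–B2, B2–B3
Every bag has size at most 2, so the width is 2 − 1 = 1 and tw(G) ≤ 1. Since G has at least one edge (e.g. 4–2), it is not an edgeless graph, so tw(G) ≥ 1. Therefore the treewidth is 1.

1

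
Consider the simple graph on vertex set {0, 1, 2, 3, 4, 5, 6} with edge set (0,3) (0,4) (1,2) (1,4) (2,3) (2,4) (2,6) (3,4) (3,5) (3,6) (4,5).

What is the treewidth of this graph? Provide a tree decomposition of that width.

The largest bag has 3 vertices, giving width 2; this decomposition certifies tw(G) ≤ 2. On the other hand G contains the 3-clique {1, 2, 4}. A clique must lie in a single bag of any decomposition, so no decomposition can have width below 2. Combining the bounds, tw(G) = 2.

Treewidth 2.
One optimal decomposition is:
Bags: B1 = {2, 3, 4}  B2 = {3, 4, 5}  B3 = {0, 3, 4}  B4 = {1, 2, 4}  B5 = {2, 3, 6}
Tree: B1–B2, B1–B3, B1–B4, B1–B5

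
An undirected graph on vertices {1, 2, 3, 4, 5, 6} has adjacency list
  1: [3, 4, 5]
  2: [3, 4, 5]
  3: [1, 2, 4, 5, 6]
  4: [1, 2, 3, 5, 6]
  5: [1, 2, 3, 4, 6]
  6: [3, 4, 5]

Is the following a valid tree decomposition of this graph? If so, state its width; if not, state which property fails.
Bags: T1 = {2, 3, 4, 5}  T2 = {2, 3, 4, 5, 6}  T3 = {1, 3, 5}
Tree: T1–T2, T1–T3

No — edge (4,1) lies in no bag.

A tree decomposition must satisfy three properties: every vertex lies in some bag; for every edge, both endpoints lie together in some bag; and for every vertex, the bags containing it form a connected subtree. Here edge (4,1) lies in no bag, so the decomposition is invalid.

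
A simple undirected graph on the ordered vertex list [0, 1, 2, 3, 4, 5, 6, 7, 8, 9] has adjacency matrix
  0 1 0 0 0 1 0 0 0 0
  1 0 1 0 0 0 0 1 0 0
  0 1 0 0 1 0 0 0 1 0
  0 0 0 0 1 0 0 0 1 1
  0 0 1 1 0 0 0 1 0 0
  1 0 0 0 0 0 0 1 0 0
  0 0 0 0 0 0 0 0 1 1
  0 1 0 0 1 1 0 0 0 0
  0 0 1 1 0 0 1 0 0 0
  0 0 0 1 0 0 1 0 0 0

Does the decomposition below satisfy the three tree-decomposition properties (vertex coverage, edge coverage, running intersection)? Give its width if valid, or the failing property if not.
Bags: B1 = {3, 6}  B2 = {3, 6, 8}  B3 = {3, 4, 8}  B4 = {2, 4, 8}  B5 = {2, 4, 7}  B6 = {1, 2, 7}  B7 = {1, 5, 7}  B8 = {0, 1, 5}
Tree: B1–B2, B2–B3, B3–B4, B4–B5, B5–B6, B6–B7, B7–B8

No — vertex 9 appears in no bag.

A tree decomposition must satisfy three properties: every vertex lies in some bag; for every edge, both endpoints lie together in some bag; and for every vertex, the bags containing it form a connected subtree. Here vertex 9 appears in no bag, so the decomposition is invalid.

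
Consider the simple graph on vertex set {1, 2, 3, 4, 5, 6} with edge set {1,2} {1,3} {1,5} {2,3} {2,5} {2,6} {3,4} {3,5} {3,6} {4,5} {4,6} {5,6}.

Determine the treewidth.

A width-3 tree decomposition is:
Bags: B1 = {2, 3, 5, 6}  B2 = {3, 4, 5, 6}  B3 = {1, 2, 3, 5}
Tree: B1–B2, B1–B3
Each bag holds 4 vertices, so the decomposition has width 3, which upper-bounds the treewidth. For the lower bound, the 4 vertices {1, 2, 3, 5} are pairwise adjacent, and any tree decomposition puts a clique entirely inside one bag — forcing width ≥ 3. Combining the bounds, tw(G) = 3.

3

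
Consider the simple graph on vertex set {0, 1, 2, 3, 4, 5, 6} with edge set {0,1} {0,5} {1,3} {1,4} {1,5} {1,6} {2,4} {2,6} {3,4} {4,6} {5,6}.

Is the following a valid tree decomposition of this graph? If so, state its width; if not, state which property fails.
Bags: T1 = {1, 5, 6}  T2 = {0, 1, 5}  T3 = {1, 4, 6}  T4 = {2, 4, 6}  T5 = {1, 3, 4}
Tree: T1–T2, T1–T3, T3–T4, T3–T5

Yes; width 2.

Every vertex of G appears in some bag (union = {0, 1, 2, 3, 4, 5, 6}); every edge is covered by a bag; and for each vertex v the set of bags containing v is connected in the bag tree. The decomposition is therefore valid. The largest bag has 3 vertices, so the width is 2.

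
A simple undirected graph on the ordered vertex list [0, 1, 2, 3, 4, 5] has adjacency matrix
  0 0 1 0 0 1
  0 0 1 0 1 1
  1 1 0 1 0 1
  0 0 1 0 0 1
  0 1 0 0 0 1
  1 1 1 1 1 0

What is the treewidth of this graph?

2

A width-2 tree decomposition is:
Bags: B1 = {0, 2, 5}  B2 = {1, 2, 5}  B3 = {2, 3, 5}  B4 = {1, 4, 5}
Tree: B1–B2, B1–B3, B2–B4
Each bag holds 3 vertices, so the decomposition has width 2, which upper-bounds the treewidth. On the other hand G contains the 3-clique {0, 2, 5}. A clique must lie in a single bag of any decomposition, so no decomposition can have width below 2. Combining the bounds, tw(G) = 2.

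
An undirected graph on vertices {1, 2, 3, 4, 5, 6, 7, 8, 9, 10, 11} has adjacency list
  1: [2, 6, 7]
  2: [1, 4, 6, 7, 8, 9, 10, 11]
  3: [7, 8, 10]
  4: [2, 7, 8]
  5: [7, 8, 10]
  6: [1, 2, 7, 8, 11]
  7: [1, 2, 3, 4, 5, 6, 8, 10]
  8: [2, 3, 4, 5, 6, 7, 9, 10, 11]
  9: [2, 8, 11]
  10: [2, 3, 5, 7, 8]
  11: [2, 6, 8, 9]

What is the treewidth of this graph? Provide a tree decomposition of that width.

Treewidth 3.
One optimal decomposition is:
Bags: B1 = {5, 7, 8, 10}  B2 = {2, 7, 8, 10}  B3 = {2, 4, 7, 8}  B4 = {3, 7, 8, 10}  B5 = {2, 6, 7, 8}  B6 = {2, 6, 8, 11}  B7 = {1, 2, 6, 7}  B8 = {2, 8, 9, 11}
Tree: B1–B2, B2–B3, B1–B4, B2–B5, B5–B6, B5–B7, B6–B8

Each bag holds 4 vertices, so the decomposition has width 3, which upper-bounds the treewidth. Conversely, {2, 8, 9, 11} is a clique of size 4, and the vertices of any clique must share a bag in every tree decomposition; so some bag has ≥ 4 vertices and tw(G) ≥ 3. Hence tw(G) = 3 exactly.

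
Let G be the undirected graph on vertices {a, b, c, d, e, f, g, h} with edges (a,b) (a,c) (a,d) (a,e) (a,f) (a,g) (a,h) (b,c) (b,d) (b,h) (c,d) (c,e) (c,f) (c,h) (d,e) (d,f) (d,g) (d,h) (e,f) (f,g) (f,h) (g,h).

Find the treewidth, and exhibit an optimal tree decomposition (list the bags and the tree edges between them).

Each bag holds 5 vertices, so the decomposition has width 4, which upper-bounds the treewidth. For the lower bound, the 5 vertices {a, c, d, e, f} are pairwise adjacent, and any tree decomposition puts a clique entirely inside one bag — forcing width ≥ 4. Hence tw(G) = 4 exactly.

Treewidth 4.
One such decomposition:
Bags: B1 = {a, d, f, g, h}  B2 = {a, c, d, f, h}  B3 = {a, c, d, e, f}  B4 = {a, b, c, d, h}
Tree: B1–B2, B2–B3, B2–B4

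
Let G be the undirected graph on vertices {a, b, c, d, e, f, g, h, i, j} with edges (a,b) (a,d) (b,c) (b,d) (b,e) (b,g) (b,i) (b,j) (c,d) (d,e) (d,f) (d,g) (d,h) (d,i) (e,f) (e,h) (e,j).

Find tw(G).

A width-2 tree decomposition is:
Bags: B1 = {b, d, e}  B2 = {d, e, f}  B3 = {b, d, g}  B4 = {b, e, j}  B5 = {b, d, i}  B6 = {a, b, d}  B7 = {b, c, d}  B8 = {d, e, h}
Tree: B1–B2, B1–B3, B1–B4, B1–B5, B1–B6, B5–B7, B1–B8
Every bag has size at most 3, so the width is 3 − 1 = 2 and tw(G) ≤ 2. On the other hand G contains the 3-clique {d, e, h}. A clique must lie in a single bag of any decomposition, so no decomposition can have width below 2. The upper and lower bounds meet at 2, so that is the treewidth.

2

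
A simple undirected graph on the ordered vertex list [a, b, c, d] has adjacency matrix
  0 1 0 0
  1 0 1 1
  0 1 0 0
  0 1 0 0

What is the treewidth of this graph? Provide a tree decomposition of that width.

Treewidth 1.
One such decomposition:
Bags: B1 = {b, c}  B2 = {b, d}  B3 = {a, b}
Tree: B1–B2, B1–B3

Each bag holds 2 vertices, so the decomposition has width 1, which upper-bounds the treewidth. G has an edge, so its treewidth is at least 1. Combining the bounds, tw(G) = 1.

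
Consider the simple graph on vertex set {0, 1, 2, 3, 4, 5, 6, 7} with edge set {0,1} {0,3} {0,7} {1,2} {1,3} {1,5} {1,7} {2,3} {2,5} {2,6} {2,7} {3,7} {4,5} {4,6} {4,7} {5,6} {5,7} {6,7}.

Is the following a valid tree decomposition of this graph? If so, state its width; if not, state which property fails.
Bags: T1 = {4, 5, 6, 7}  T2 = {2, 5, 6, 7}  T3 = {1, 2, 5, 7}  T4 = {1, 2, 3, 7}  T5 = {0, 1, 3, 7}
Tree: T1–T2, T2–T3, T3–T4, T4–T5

Yes; width 3.

Checking the three conditions: (i) the bags cover all of {0, 1, 2, 3, 4, 5, 6, 7}; (ii) for each edge, some bag contains both endpoints; (iii) the bags containing any fixed vertex form a subtree. All hold, so the decomposition is valid with width 4 − 1 = 3.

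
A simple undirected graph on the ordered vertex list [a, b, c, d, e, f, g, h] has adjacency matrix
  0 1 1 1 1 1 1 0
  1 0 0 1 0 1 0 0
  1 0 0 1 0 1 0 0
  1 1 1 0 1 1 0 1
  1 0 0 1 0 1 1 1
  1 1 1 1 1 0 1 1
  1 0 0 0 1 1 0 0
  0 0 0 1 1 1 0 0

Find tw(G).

A width-3 tree decomposition is:
Bags: B1 = {a, d, e, f}  B2 = {a, c, d, f}  B3 = {a, e, f, g}  B4 = {a, b, d, f}  B5 = {d, e, f, h}
Tree: B1–B2, B1–B3, B2–B4, B1–B5
Each bag holds 4 vertices, so the decomposition has width 3, which upper-bounds the treewidth. Conversely, {d, e, f, h} is a clique of size 4, and the vertices of any clique must share a bag in every tree decomposition; so some bag has ≥ 4 vertices and tw(G) ≥ 3. Hence tw(G) = 3 exactly.

3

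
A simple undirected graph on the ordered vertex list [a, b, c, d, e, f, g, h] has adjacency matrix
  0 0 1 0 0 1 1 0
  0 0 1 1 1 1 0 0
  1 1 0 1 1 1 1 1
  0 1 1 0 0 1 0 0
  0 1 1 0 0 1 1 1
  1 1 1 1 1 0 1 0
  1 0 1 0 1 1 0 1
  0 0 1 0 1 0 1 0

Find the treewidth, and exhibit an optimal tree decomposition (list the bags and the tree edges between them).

Each bag holds 4 vertices, so the decomposition has width 3, which upper-bounds the treewidth. On the other hand G contains the 4-clique {c, e, g, h}. A clique must lie in a single bag of any decomposition, so no decomposition can have width below 3. Hence tw(G) = 3 exactly.

Treewidth 3.
One optimal decomposition is:
Bags: B1 = {a, c, f, g}  B2 = {c, e, f, g}  B3 = {b, c, e, f}  B4 = {c, e, g, h}  B5 = {b, c, d, f}
Tree: B1–B2, B2–B3, B2–B4, B3–B5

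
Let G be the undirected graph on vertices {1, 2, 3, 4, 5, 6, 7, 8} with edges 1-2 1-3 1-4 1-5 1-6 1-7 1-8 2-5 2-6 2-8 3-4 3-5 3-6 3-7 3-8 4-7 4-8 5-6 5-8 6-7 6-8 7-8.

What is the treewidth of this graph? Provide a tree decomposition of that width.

Treewidth 4.
One optimal decomposition is:
Bags: B1 = {1, 3, 5, 6, 8}  B2 = {1, 3, 6, 7, 8}  B3 = {1, 3, 4, 7, 8}  B4 = {1, 2, 5, 6, 8}
Tree: B1–B2, B2–B3, B1–B4

Each bag holds 5 vertices, so the decomposition has width 4, which upper-bounds the treewidth. On the other hand G contains the 5-clique {1, 2, 5, 6, 8}. A clique must lie in a single bag of any decomposition, so no decomposition can have width below 4. Combining the bounds, tw(G) = 4.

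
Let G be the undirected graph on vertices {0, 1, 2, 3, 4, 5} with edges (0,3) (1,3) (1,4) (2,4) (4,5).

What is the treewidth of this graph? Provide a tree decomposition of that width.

The largest bag has 2 vertices, giving width 1; this decomposition certifies tw(G) ≤ 1. G has an edge, so its treewidth is at least 1. Combining the bounds, tw(G) = 1.

Treewidth 1.
One such decomposition:
Bags: B1 = {2, 4}  B2 = {1, 4}  B3 = {1, 3}  B4 = {4, 5}  B5 = {0, 3}
Tree: B1–B2, B2–B3, B1–B4, B3–B5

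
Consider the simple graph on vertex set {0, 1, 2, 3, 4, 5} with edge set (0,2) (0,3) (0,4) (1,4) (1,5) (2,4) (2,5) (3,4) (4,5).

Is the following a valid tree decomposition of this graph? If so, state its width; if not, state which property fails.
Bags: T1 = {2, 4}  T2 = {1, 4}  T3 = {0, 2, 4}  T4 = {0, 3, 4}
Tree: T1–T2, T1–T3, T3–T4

A tree decomposition must satisfy three properties: every vertex lies in some bag; for every edge, both endpoints lie together in some bag; and for every vertex, the bags containing it form a connected subtree. Here vertex 5 appears in no bag, so the decomposition is invalid.

No — vertex 5 appears in no bag.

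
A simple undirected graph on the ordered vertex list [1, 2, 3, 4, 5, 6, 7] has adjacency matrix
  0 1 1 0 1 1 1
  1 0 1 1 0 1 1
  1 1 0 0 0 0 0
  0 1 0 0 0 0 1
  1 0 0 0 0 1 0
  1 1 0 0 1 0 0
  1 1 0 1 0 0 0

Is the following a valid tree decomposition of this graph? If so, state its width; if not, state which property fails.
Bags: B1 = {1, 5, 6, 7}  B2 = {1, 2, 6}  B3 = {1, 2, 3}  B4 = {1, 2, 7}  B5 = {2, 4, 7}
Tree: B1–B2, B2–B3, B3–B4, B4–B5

No — bags containing vertex 7 are not connected in the tree.

A tree decomposition must satisfy three properties: every vertex lies in some bag; for every edge, both endpoints lie together in some bag; and for every vertex, the bags containing it form a connected subtree. Here bags containing vertex 7 are not connected in the tree, so the decomposition is invalid.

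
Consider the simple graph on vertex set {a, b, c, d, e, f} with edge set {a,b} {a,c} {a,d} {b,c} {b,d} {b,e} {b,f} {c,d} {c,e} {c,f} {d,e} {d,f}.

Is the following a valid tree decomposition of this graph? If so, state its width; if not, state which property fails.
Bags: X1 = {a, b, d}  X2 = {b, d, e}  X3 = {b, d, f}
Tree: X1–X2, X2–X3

No — vertex c appears in no bag.

A tree decomposition must satisfy three properties: every vertex lies in some bag; for every edge, both endpoints lie together in some bag; and for every vertex, the bags containing it form a connected subtree. Here vertex c appears in no bag, so the decomposition is invalid.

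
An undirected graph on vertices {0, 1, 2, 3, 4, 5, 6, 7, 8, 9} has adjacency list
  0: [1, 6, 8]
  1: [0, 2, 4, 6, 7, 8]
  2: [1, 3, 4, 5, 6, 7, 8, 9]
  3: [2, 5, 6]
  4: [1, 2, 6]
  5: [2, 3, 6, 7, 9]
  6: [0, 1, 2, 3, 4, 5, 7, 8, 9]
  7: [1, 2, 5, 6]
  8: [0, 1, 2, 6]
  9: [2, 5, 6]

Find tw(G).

3

A width-3 tree decomposition is:
Bags: B1 = {2, 5, 6, 7}  B2 = {2, 3, 5, 6}  B3 = {1, 2, 6, 7}  B4 = {1, 2, 6, 8}  B5 = {2, 5, 6, 9}  B6 = {1, 2, 4, 6}  B7 = {0, 1, 6, 8}
Tree: B1–B2, B1–B3, B3–B4, B1–B5, B4–B6, B4–B7
Every bag has size at most 4, so the width is 4 − 1 = 3 and tw(G) ≤ 3. For the lower bound, the 4 vertices {0, 1, 6, 8} are pairwise adjacent, and any tree decomposition puts a clique entirely inside one bag — forcing width ≥ 3. Therefore the treewidth is 3.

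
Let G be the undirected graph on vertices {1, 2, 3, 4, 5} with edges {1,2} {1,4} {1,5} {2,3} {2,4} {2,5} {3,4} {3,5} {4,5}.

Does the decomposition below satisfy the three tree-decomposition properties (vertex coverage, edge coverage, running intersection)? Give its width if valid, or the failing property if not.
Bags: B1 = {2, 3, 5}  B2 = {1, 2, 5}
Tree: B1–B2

A tree decomposition must satisfy three properties: every vertex lies in some bag; for every edge, both endpoints lie together in some bag; and for every vertex, the bags containing it form a connected subtree. Here vertex 4 appears in no bag, so the decomposition is invalid.

No — vertex 4 appears in no bag.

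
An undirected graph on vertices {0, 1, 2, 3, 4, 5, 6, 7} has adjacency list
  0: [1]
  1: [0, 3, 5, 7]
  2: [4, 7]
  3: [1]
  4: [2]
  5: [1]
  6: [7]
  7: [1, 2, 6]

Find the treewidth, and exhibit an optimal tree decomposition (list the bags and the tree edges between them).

Each bag holds 2 vertices, so the decomposition has width 1, which upper-bounds the treewidth. Since G has at least one edge (e.g. 7–1), it is not an edgeless graph, so tw(G) ≥ 1. Therefore the treewidth is 1.

Treewidth 1.
Bags: B1 = {1, 7}  B2 = {1, 5}  B3 = {0, 1}  B4 = {2, 7}  B5 = {2, 4}  B6 = {6, 7}  B7 = {1, 3}
Tree: B1–B2, B1–B3, B1–B4, B4–B5, B4–B6, B1–B7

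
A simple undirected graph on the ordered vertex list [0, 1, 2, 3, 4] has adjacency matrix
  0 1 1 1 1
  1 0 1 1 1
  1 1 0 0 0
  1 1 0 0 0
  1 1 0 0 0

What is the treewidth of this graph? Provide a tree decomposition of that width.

Treewidth 2.
Bags: B1 = {0, 1, 4}  B2 = {0, 1, 3}  B3 = {0, 1, 2}
Tree: B1–B2, B2–B3

Every bag has size at most 3, so the width is 3 − 1 = 2 and tw(G) ≤ 2. For the lower bound, the 3 vertices {0, 1, 2} are pairwise adjacent, and any tree decomposition puts a clique entirely inside one bag — forcing width ≥ 2. Combining the bounds, tw(G) = 2.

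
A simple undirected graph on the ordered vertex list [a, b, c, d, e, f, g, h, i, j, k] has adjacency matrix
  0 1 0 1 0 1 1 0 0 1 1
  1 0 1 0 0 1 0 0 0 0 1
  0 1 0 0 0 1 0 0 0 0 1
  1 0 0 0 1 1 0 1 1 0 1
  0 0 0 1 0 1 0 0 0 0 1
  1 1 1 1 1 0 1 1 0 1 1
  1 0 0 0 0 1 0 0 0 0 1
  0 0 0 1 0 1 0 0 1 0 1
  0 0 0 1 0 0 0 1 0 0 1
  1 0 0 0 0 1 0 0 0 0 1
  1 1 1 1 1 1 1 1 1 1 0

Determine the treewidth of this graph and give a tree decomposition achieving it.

The largest bag has 4 vertices, giving width 3; this decomposition certifies tw(G) ≤ 3. Conversely, {d, e, f, k} is a clique of size 4, and the vertices of any clique must share a bag in every tree decomposition; so some bag has ≥ 4 vertices and tw(G) ≥ 3. Combining the bounds, tw(G) = 3.

Treewidth 3.
One such decomposition:
Bags: B1 = {a, f, g, k}  B2 = {a, b, f, k}  B3 = {a, d, f, k}  B4 = {b, c, f, k}  B5 = {a, f, j, k}  B6 = {d, f, h, k}  B7 = {d, h, i, k}  B8 = {d, e, f, k}
Tree: B1–B2, B2–B3, B2–B4, B3–B5, B3–B6, B6–B7, B6–B8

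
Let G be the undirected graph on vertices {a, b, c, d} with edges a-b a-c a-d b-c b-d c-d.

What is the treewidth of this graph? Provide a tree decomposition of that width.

A single bag containing all 4 vertices is trivially a valid decomposition of width 3. For the lower bound, the 4 vertices {a, b, c, d} are pairwise adjacent, and any tree decomposition puts a clique entirely inside one bag — forcing width ≥ 3. Combining the bounds, tw(G) = 3.

Treewidth 3.
One such decomposition:
Bags: B1 = {a, b, c, d}
Tree: (single bag)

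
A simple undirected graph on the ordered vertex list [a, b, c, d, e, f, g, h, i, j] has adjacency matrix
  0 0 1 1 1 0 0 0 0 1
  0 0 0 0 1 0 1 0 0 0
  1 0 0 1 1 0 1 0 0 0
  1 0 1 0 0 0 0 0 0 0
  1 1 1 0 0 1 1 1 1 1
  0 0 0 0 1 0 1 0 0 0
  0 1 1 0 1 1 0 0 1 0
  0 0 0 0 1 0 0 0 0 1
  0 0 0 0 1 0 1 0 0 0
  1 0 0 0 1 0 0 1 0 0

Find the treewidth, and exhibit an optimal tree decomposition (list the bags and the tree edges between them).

Treewidth 2.
One optimal decomposition is:
Bags: B1 = {c, e, g}  B2 = {a, c, e}  B3 = {a, c, d}  B4 = {a, e, j}  B5 = {b, e, g}  B6 = {e, h, j}  B7 = {e, f, g}  B8 = {e, g, i}
Tree: B1–B2, B2–B3, B2–B4, B1–B5, B4–B6, B1–B7, B5–B8

Each bag holds 3 vertices, so the decomposition has width 2, which upper-bounds the treewidth. Conversely, {a, c, d} is a clique of size 3, and the vertices of any clique must share a bag in every tree decomposition; so some bag has ≥ 3 vertices and tw(G) ≥ 2. Therefore the treewidth is 2.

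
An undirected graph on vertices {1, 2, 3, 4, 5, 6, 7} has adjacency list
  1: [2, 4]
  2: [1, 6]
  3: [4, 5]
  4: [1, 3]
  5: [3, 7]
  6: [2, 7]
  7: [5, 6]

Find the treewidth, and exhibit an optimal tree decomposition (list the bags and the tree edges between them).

Treewidth 2.
One such decomposition:
Bags: B1 = {1, 2, 6}  B2 = {1, 4, 6}  B3 = {3, 4, 6}  B4 = {3, 5, 6}  B5 = {5, 6, 7}
Tree: B1–B2, B2–B3, B3–B4, B4–B5

Each bag holds 3 vertices, so the decomposition has width 2, which upper-bounds the treewidth. The edges 6–2–1–4–3–5–7–6 form a cycle, so G is not a tree and its treewidth is at least 2. Therefore the treewidth is 2.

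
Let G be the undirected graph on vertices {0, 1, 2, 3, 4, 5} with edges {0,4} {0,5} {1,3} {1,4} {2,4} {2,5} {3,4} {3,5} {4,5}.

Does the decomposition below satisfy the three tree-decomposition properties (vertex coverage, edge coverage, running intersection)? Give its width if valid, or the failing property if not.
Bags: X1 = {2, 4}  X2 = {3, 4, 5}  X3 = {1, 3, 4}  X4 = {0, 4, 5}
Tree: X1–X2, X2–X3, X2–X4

No — edge (5,2) lies in no bag.

A tree decomposition must satisfy three properties: every vertex lies in some bag; for every edge, both endpoints lie together in some bag; and for every vertex, the bags containing it form a connected subtree. Here edge (5,2) lies in no bag, so the decomposition is invalid.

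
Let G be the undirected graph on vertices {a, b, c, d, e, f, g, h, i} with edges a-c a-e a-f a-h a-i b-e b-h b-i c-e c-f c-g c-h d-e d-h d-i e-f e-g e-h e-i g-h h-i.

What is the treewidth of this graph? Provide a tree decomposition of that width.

Treewidth 3.
One such decomposition:
Bags: B1 = {a, c, e, h}  B2 = {a, c, e, f}  B3 = {c, e, g, h}  B4 = {a, e, h, i}  B5 = {d, e, h, i}  B6 = {b, e, h, i}
Tree: B1–B2, B1–B3, B1–B4, B4–B5, B5–B6

Each bag holds 4 vertices, so the decomposition has width 3, which upper-bounds the treewidth. For the lower bound, the 4 vertices {c, e, g, h} are pairwise adjacent, and any tree decomposition puts a clique entirely inside one bag — forcing width ≥ 3. Therefore the treewidth is 3.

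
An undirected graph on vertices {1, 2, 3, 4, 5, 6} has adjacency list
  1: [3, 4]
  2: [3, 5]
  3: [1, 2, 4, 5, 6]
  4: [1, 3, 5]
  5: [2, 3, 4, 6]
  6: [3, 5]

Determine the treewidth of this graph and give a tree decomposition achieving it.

Every bag has size at most 3, so the width is 3 − 1 = 2 and tw(G) ≤ 2. On the other hand G contains the 3-clique {1, 3, 4}. A clique must lie in a single bag of any decomposition, so no decomposition can have width below 2. Combining the bounds, tw(G) = 2.

Treewidth 2.
One optimal decomposition is:
Bags: B1 = {3, 4, 5}  B2 = {3, 5, 6}  B3 = {1, 3, 4}  B4 = {2, 3, 5}
Tree: B1–B2, B1–B3, B1–B4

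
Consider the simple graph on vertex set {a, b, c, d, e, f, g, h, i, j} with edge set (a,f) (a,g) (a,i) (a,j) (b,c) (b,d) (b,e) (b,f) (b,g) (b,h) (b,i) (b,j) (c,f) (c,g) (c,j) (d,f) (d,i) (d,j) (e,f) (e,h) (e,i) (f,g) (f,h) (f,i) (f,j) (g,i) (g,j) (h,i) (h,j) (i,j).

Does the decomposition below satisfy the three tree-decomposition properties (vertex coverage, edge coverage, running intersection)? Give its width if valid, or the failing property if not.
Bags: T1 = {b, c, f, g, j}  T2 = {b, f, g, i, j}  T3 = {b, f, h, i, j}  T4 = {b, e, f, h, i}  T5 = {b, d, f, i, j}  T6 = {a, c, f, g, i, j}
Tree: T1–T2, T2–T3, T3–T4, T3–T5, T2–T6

A tree decomposition must satisfy three properties: every vertex lies in some bag; for every edge, both endpoints lie together in some bag; and for every vertex, the bags containing it form a connected subtree. Here bags containing vertex c are not connected in the tree, so the decomposition is invalid.

No — bags containing vertex c are not connected in the tree.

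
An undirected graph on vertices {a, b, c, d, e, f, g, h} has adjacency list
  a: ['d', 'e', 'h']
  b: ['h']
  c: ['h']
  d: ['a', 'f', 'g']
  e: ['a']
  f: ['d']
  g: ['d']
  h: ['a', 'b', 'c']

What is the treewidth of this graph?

1

A width-1 tree decomposition is:
Bags: B1 = {a, d}  B2 = {a, h}  B3 = {b, h}  B4 = {d, g}  B5 = {c, h}  B6 = {a, e}  B7 = {d, f}
Tree: B1–B2, B2–B3, B1–B4, B2–B5, B2–B6, B1–B7
The largest bag has 2 vertices, giving width 1; this decomposition certifies tw(G) ≤ 1. Any graph with an edge has treewidth ≥ 1, and G has the edge a–d. The upper and lower bounds meet at 1, so that is the treewidth.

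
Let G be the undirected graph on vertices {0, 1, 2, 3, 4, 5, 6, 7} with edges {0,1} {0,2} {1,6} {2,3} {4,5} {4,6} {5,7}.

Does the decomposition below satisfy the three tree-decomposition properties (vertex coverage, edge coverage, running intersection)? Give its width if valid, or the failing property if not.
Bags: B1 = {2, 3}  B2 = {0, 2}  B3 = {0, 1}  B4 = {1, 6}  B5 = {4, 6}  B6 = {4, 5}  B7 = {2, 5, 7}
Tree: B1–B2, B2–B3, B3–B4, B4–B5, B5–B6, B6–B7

A tree decomposition must satisfy three properties: every vertex lies in some bag; for every edge, both endpoints lie together in some bag; and for every vertex, the bags containing it form a connected subtree. Here bags containing vertex 2 are not connected in the tree, so the decomposition is invalid.

No — bags containing vertex 2 are not connected in the tree.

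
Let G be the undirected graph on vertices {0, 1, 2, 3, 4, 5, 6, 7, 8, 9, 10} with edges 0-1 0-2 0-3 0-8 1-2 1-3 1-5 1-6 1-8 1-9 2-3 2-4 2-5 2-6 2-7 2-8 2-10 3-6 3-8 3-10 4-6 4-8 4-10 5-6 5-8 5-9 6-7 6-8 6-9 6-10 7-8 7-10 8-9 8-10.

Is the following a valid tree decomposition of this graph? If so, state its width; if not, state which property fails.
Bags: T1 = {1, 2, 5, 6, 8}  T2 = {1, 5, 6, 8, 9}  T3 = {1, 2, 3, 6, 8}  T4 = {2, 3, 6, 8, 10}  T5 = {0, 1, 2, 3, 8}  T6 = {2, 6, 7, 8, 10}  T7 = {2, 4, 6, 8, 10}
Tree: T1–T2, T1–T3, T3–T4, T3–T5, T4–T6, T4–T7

Vertex coverage: the bags together contain {0, 1, 2, 3, 4, 5, 6, 7, 8, 9, 10}, the full vertex set. Edge coverage: each edge of G has both endpoints in at least one bag. Running intersection: for every vertex, the bags containing it form a connected subtree. All three properties hold, so this is a valid tree decomposition of width max|bag| − 1 = 4, and hence tw(G) ≤ 4.

Yes; width 4.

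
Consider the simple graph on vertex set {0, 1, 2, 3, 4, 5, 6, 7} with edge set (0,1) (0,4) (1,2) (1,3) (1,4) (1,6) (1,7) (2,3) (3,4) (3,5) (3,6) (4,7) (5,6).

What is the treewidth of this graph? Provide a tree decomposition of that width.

The largest bag has 3 vertices, giving width 2; this decomposition certifies tw(G) ≤ 2. On the other hand G contains the 3-clique {0, 1, 4}. A clique must lie in a single bag of any decomposition, so no decomposition can have width below 2. The upper and lower bounds meet at 2, so that is the treewidth.

Treewidth 2.
One such decomposition:
Bags: B1 = {1, 3, 4}  B2 = {1, 3, 6}  B3 = {1, 2, 3}  B4 = {1, 4, 7}  B5 = {3, 5, 6}  B6 = {0, 1, 4}
Tree: B1–B2, B1–B3, B1–B4, B2–B5, B1–B6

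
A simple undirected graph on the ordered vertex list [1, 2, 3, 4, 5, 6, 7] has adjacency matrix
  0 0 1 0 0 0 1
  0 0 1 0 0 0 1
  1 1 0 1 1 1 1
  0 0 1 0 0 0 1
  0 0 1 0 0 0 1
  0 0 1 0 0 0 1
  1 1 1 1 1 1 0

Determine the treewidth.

A width-2 tree decomposition is:
Bags: B1 = {3, 5, 7}  B2 = {3, 4, 7}  B3 = {2, 3, 7}  B4 = {3, 6, 7}  B5 = {1, 3, 7}
Tree: B1–B2, B2–B3, B2–B4, B4–B5
Each bag holds 3 vertices, so the decomposition has width 2, which upper-bounds the treewidth. On the other hand G contains the 3-clique {1, 3, 7}. A clique must lie in a single bag of any decomposition, so no decomposition can have width below 2. Combining the bounds, tw(G) = 2.

2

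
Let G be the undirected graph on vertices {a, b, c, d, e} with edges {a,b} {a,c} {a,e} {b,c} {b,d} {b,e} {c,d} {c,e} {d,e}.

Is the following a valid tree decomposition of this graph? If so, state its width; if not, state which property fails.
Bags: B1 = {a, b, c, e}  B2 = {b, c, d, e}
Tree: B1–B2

Every vertex of G appears in some bag (union = {a, b, c, d, e}); every edge is covered by a bag; and for each vertex v the set of bags containing v is connected in the bag tree. The decomposition is therefore valid. The largest bag has 4 vertices, so the width is 3.

Yes; width 3.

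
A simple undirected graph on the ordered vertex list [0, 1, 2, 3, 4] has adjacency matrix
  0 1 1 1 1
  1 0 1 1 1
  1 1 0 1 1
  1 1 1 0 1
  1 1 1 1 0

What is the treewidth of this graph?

A width-4 tree decomposition is:
Bags: B1 = {0, 1, 2, 3, 4}
Tree: (single bag)
With just one bag of size 5, the width is 5 − 1 = 4, so tw(G) ≤ 4. Conversely, {0, 1, 2, 3, 4} is a clique of size 5, and the vertices of any clique must share a bag in every tree decomposition; so some bag has ≥ 5 vertices and tw(G) ≥ 4. The upper and lower bounds meet at 4, so that is the treewidth.

4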